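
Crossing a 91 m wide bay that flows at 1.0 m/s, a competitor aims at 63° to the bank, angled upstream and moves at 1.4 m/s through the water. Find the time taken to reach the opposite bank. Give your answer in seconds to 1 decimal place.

The component of the competitor's velocity perpendicular to the bank is 1.4 × sin 63° = 1.247 m/s.
The current is parallel to the bank, so it does not affect the crossing time.
Time = 91 / 1.247 = 72.951 s.

73.0 s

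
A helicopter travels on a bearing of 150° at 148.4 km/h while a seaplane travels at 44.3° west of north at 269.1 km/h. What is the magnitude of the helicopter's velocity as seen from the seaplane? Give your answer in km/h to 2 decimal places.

Taking east as x and north as y: helicopter velocity = (74.200, -128.518) km/h; seaplane velocity = (-187.944, 192.593) km/h.
Velocity of helicopter relative to seaplane = (74.200, -128.518) − (-187.944, 192.593) = (262.144, -321.111) km/h.
Magnitude = |(262.144, -321.111)| = 414.526 km/h.

414.53 km/h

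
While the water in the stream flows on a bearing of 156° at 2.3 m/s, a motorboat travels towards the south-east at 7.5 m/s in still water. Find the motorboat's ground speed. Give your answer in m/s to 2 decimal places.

9.68 m/s

Taking east as x and north as y: velocity relative to the water = (5.303, -5.303) m/s; the water relative to ground = (0.935, -2.101) m/s.
Velocity relative to ground = (5.303, -5.303) + (0.935, -2.101) = (6.239, -7.404) m/s.
Speed = |(6.239, -7.404)| = 9.682 m/s.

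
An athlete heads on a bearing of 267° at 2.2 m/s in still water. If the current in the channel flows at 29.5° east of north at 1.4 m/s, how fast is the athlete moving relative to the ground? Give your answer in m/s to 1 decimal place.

Taking east as x and north as y: velocity relative to the water = (-2.197, -0.115) m/s; the water relative to ground = (0.689, 1.218) m/s.
Velocity relative to ground = (-2.197, -0.115) + (0.689, 1.218) = (-1.508, 1.103) m/s.
Speed = |(-1.508, 1.103)| = 1.868 m/s.

1.9 m/s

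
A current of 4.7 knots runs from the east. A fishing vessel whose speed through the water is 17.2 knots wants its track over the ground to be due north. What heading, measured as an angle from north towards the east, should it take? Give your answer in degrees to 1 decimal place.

15.9°

The current pushes perpendicular to the desired track; the heading must have a component into the current equal to 4.7 knots: 17.2 sin θ = 4.7.
sin θ = 0.2733, so θ = 15.858°.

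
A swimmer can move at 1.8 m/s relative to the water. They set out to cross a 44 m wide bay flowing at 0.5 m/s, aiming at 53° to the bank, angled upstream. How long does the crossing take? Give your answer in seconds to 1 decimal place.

The component of the swimmer's velocity perpendicular to the bank is 1.8 × sin 53° = 1.438 m/s.
The current is parallel to the bank, so it does not affect the crossing time.
Time = 44 / 1.438 = 30.608 s.

30.6 s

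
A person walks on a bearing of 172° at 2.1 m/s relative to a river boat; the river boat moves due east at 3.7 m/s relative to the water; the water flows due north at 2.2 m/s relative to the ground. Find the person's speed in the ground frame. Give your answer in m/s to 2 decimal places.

3.99 m/s

In east/north components (m/s): person relative to river boat = (0.292, -2.080); river boat relative to water = (3.700, 0.000); water relative to ground = (0.000, 2.200).
Sum = (3.992, 0.120) m/s.
Speed = |(3.992, 0.120)| = 3.994 m/s.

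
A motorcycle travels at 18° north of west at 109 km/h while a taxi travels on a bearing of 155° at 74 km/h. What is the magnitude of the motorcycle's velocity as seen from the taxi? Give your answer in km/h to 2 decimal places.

Taking east as x and north as y: motorcycle velocity = (-103.665, 33.683) km/h; taxi velocity = (31.274, -67.067) km/h.
Velocity of motorcycle relative to taxi = (-103.665, 33.683) − (31.274, -67.067) = (-134.939, 100.750) km/h.
Magnitude = |(-134.939, 100.750)| = 168.401 km/h.

168.40 km/h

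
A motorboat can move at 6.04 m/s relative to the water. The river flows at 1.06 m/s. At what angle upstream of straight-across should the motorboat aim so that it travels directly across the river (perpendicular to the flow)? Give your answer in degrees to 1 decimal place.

10.1°

To cancel the current, the upstream component of the motorboat's velocity must equal the flow: 6.04 sin θ = 1.06.
sin θ = 1.06 / 6.04 = 0.1755.
θ = arcsin(0.1755) = 10.108°.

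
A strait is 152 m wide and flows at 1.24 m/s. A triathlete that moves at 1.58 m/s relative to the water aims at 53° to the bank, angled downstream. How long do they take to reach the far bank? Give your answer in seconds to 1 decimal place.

120.5 s

The component of the triathlete's velocity perpendicular to the bank is 1.58 × sin 53° = 1.262 m/s.
Only the cross-stream component determines the crossing time; the current contributes nothing perpendicular to the bank.
Time = 152 / 1.262 = 120.459 s.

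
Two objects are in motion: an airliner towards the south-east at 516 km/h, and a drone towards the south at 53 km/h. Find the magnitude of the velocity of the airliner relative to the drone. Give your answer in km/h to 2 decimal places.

479.99 km/h

Taking east as x and north as y: airliner velocity = (364.867, -364.867) km/h; drone velocity = (0.000, -53.000) km/h.
Velocity of airliner relative to drone = (364.867, -364.867) − (0.000, -53.000) = (364.867, -311.867) km/h.
Magnitude = |(364.867, -311.867)| = 479.989 km/h.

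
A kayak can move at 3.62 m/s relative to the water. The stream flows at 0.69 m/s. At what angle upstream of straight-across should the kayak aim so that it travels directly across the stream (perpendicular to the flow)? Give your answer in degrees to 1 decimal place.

To cancel the current, the upstream component of the kayak's velocity must equal the flow: 3.62 sin θ = 0.69.
sin θ = 0.69 / 3.62 = 0.1906.
θ = arcsin(0.1906) = 10.988°.

11.0°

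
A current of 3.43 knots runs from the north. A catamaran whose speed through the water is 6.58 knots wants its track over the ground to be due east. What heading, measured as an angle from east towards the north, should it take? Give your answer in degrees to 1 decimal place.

31.4°

The current pushes perpendicular to the desired track; the heading must have a component into the current equal to 3.43 knots: 6.58 sin θ = 3.43.
sin θ = 0.5213, so θ = 31.418°.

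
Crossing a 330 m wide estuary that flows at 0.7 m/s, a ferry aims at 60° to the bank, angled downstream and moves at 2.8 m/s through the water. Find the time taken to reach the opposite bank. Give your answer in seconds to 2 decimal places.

136.09 s

The component of the ferry's velocity perpendicular to the bank is 2.8 × sin 60° = 2.425 m/s.
The current is parallel to the bank, so it does not affect the crossing time.
Time = 330 / 2.425 = 136.090 s.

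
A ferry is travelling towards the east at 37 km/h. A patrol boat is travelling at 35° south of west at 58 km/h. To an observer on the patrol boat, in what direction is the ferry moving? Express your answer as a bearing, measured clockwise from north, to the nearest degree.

069°

Taking east as x and north as y: ferry velocity = (37.000, 0.000) km/h; patrol boat velocity = (-47.511, -33.267) km/h.
Velocity of ferry relative to patrol boat = (37.000, 0.000) − (-47.511, -33.267) = (84.511, 33.267) km/h.
Bearing = atan2(84.51, 33.27) = 68.51° clockwise from north.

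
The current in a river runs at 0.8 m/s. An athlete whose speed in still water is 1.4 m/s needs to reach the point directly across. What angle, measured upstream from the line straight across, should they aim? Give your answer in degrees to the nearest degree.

35°

To cancel the current, the upstream component of the athlete's velocity must equal the flow: 1.4 sin θ = 0.8.
sin θ = 0.8 / 1.4 = 0.5714.
θ = arcsin(0.5714) = 34.850°.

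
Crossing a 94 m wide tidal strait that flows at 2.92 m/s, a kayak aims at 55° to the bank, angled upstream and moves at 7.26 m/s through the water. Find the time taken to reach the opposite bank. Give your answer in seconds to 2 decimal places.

The component of the kayak's velocity perpendicular to the bank is 7.26 × sin 55° = 5.947 m/s.
The flow acts along the bank and has no component across it.
Time = 94 / 5.947 = 15.806 s.

15.81 s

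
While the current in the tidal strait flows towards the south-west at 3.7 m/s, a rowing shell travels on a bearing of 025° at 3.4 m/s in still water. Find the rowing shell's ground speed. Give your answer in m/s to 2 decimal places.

1.27 m/s

Taking east as x and north as y: velocity relative to the water = (1.437, 3.081) m/s; the water relative to ground = (-2.616, -2.616) m/s.
Velocity relative to ground = (1.437, 3.081) + (-2.616, -2.616) = (-1.179, 0.465) m/s.
Speed = |(-1.179, 0.465)| = 1.268 m/s.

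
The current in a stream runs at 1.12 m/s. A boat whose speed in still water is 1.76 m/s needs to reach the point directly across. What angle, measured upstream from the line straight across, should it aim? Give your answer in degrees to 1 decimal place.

To cancel the current, the upstream component of the boat's velocity must equal the flow: 1.76 sin θ = 1.12.
sin θ = 1.12 / 1.76 = 0.6364.
θ = arcsin(0.6364) = 39.521°.

39.5°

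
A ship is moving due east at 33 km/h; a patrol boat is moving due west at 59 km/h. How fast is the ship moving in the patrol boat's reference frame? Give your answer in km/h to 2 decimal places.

Taking east as x and north as y: ship velocity = (33.000, 0.000) km/h; patrol boat velocity = (-59.000, 0.000) km/h.
Velocity of ship relative to patrol boat = (33.000, 0.000) − (-59.000, 0.000) = (92.000, 0.000) km/h.
Magnitude = |(92.000, 0.000)| = 92.000 km/h.

92.00 km/h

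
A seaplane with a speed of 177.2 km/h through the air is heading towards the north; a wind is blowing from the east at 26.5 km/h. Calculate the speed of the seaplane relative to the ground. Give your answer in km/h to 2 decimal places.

Taking east as x and north as y: velocity relative to the air = (0.000, 177.200) km/h; the air relative to ground = (-26.500, 0.000) km/h.
Velocity relative to ground = (0.000, 177.200) + (-26.500, 0.000) = (-26.500, 177.200) km/h.
Speed = |(-26.500, 177.200)| = 179.171 km/h.

179.17 km/h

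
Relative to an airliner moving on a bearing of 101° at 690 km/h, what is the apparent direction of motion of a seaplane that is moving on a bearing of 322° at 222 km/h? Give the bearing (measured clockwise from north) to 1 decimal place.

290.6°

Taking east as x and north as y: seaplane velocity = (-136.677, 174.938) km/h; airliner velocity = (677.323, -131.658) km/h.
Velocity of seaplane relative to airliner = (-136.677, 174.938) − (677.323, -131.658) = (-814.000, 306.597) km/h.
Bearing = atan2(-814.00, 306.60) = 290.64° clockwise from north.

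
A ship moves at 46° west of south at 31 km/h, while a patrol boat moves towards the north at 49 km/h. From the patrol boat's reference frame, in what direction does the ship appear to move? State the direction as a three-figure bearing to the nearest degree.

198°

Taking east as x and north as y: ship velocity = (-22.300, -21.534) km/h; patrol boat velocity = (0.000, 49.000) km/h.
Velocity of ship relative to patrol boat = (-22.300, -21.534) − (0.000, 49.000) = (-22.300, -70.534) km/h.
Bearing = atan2(-22.30, -70.53) = 197.54° clockwise from north.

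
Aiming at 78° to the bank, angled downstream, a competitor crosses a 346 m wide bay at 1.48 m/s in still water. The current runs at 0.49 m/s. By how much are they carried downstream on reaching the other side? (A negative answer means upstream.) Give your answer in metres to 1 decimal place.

190.7 m

Perpendicular speed = 1.448 m/s; crossing time = 346 / 1.448 = 239.007 s.
Net downstream speed = 0.798 m/s.
Drift = 0.798 × 239.007 = 190.658 m (downstream).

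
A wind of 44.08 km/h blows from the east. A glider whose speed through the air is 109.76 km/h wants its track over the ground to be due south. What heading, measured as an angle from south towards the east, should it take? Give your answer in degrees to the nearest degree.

The wind pushes perpendicular to the desired track; the heading must have a component into the wind equal to 44.08 km/h: 109.76 sin θ = 44.08.
sin θ = 0.4016, so θ = 23.678°.

24°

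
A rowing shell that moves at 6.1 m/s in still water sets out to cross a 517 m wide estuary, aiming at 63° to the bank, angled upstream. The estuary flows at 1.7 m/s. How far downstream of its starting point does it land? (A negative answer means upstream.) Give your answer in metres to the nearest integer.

-102 m

Perpendicular speed = 5.435 m/s; crossing time = 517 / 5.435 = 95.122 s.
Net downstream speed = -1.069 m/s.
Drift = -1.069 × 95.122 = -101.718 m (upstream).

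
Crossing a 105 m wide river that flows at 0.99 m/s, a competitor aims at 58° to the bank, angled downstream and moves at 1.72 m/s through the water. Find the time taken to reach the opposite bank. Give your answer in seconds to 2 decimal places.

The component of the competitor's velocity perpendicular to the bank is 1.72 × sin 58° = 1.459 m/s.
The flow acts along the bank and has no component across it.
Time = 105 / 1.459 = 71.985 s.

71.98 s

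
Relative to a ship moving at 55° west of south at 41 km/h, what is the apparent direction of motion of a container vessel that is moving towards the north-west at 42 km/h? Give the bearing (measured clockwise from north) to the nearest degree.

004°

Taking east as x and north as y: container vessel velocity = (-29.698, 29.698) km/h; ship velocity = (-33.585, -23.517) km/h.
Velocity of container vessel relative to ship = (-29.698, 29.698) − (-33.585, -23.517) = (3.887, 53.215) km/h.
Bearing = atan2(3.89, 53.22) = 4.18° clockwise from north.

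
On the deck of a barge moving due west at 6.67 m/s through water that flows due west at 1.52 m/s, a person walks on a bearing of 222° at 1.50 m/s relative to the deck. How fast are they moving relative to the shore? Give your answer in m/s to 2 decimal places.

In east/north components (m/s): person relative to barge = (-1.004, -1.115); barge relative to water = (-6.670, 0.000); water relative to ground = (-1.520, 0.000).
Sum = (-9.194, -1.115) m/s.
Speed = |(-9.194, -1.115)| = 9.261 m/s.

9.26 m/s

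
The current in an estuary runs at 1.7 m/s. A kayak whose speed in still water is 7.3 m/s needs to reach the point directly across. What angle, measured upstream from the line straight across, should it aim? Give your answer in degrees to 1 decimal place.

To cancel the current, the upstream component of the kayak's velocity must equal the flow: 7.3 sin θ = 1.7.
sin θ = 1.7 / 7.3 = 0.2329.
θ = arcsin(0.2329) = 13.466°.

13.5°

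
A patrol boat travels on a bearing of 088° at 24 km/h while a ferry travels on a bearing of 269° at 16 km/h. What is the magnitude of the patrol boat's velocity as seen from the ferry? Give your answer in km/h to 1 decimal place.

Taking east as x and north as y: patrol boat velocity = (23.985, 0.838) km/h; ferry velocity = (-15.998, -0.279) km/h.
Velocity of patrol boat relative to ferry = (23.985, 0.838) − (-15.998, -0.279) = (39.983, 1.117) km/h.
Magnitude = |(39.983, 1.117)| = 39.999 km/h.

40.0 km/h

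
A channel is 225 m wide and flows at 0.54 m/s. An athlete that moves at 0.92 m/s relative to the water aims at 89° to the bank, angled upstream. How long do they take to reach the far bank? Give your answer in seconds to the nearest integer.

The component of the athlete's velocity perpendicular to the bank is 0.92 × sin 89° = 0.920 m/s.
Only the cross-stream component determines the crossing time; the current contributes nothing perpendicular to the bank.
Time = 225 / 0.920 = 244.602 s.

245 s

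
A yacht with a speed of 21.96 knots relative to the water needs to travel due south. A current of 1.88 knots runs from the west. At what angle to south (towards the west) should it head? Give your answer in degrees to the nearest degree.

5°

The current pushes perpendicular to the desired track; the heading must have a component into the current equal to 1.88 knots: 21.96 sin θ = 1.88.
sin θ = 0.0856, so θ = 4.911°.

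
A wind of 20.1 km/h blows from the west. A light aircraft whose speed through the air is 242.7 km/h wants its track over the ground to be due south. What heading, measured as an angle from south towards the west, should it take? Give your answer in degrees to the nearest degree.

5°

The wind pushes perpendicular to the desired track; the heading must have a component into the wind equal to 20.1 km/h: 242.7 sin θ = 20.1.
sin θ = 0.0828, so θ = 4.751°.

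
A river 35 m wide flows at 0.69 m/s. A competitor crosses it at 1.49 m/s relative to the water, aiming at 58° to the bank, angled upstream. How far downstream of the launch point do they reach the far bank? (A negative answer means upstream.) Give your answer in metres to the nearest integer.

Perpendicular speed = 1.264 m/s; crossing time = 35 / 1.264 = 27.699 s.
Net downstream speed = -0.100 m/s.
Drift = -0.100 × 27.699 = -2.758 m (upstream).

-3 m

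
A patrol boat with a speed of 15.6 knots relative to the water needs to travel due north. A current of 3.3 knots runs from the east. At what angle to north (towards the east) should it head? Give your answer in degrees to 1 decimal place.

The current pushes perpendicular to the desired track; the heading must have a component into the current equal to 3.3 knots: 15.6 sin θ = 3.3.
sin θ = 0.2115, so θ = 12.213°.

12.2°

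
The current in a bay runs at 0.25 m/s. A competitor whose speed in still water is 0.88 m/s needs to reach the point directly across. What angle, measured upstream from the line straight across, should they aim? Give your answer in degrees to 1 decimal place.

16.5°

To cancel the current, the upstream component of the competitor's velocity must equal the flow: 0.88 sin θ = 0.25.
sin θ = 0.25 / 0.88 = 0.2841.
θ = arcsin(0.2841) = 16.505°.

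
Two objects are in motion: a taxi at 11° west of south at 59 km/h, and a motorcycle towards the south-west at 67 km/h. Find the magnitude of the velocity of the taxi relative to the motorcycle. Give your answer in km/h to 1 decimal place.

Taking east as x and north as y: taxi velocity = (-11.258, -57.916) km/h; motorcycle velocity = (-47.376, -47.376) km/h.
Velocity of taxi relative to motorcycle = (-11.258, -57.916) − (-47.376, -47.376) = (36.118, -10.540) km/h.
Magnitude = |(36.118, -10.540)| = 37.625 km/h.

37.6 km/h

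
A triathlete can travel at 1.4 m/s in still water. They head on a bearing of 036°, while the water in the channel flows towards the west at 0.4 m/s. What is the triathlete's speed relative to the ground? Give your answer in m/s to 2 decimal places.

Taking east as x and north as y: velocity relative to the water = (0.823, 1.133) m/s; the water relative to ground = (-0.400, 0.000) m/s.
Velocity relative to ground = (0.823, 1.133) + (-0.400, 0.000) = (0.423, 1.133) m/s.
Speed = |(0.423, 1.133)| = 1.209 m/s.

1.21 m/s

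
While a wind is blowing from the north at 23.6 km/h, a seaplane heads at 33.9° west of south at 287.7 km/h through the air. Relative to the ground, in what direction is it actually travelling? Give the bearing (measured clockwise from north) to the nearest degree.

211°

Taking east as x and north as y: velocity relative to the air = (-160.463, -238.795) km/h; the air relative to ground = (0.000, -23.600) km/h.
Velocity relative to ground = (-160.463, -238.795) + (0.000, -23.600) = (-160.463, -262.395) km/h.
Bearing = atan2(-160.46, -262.39) = 211.45° clockwise from north.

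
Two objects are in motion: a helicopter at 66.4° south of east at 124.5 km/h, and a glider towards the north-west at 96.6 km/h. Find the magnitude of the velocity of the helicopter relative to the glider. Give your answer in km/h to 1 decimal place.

Taking east as x and north as y: helicopter velocity = (49.843, -114.087) km/h; glider velocity = (-68.307, 68.307) km/h.
Velocity of helicopter relative to glider = (49.843, -114.087) − (-68.307, 68.307) = (118.150, -182.394) km/h.
Magnitude = |(118.150, -182.394)| = 217.317 km/h.

217.3 km/h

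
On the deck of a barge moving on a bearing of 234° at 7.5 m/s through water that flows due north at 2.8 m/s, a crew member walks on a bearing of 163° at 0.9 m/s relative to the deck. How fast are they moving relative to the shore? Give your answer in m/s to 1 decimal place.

6.3 m/s

In east/north components (m/s): crew member relative to barge = (0.263, -0.861); barge relative to water = (-6.068, -4.408); water relative to ground = (0.000, 2.800).
Sum = (-5.804, -2.469) m/s.
Speed = |(-5.804, -2.469)| = 6.308 m/s.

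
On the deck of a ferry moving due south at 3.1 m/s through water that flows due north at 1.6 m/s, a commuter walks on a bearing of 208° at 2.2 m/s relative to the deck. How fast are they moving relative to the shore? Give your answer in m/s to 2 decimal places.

In east/north components (m/s): commuter relative to ferry = (-1.033, -1.942); ferry relative to water = (0.000, -3.100); water relative to ground = (0.000, 1.600).
Sum = (-1.033, -3.442) m/s.
Speed = |(-1.033, -3.442)| = 3.594 m/s.

3.59 m/s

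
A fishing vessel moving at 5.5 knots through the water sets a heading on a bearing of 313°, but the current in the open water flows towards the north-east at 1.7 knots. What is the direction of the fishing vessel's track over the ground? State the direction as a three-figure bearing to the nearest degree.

330°

Taking east as x and north as y: velocity relative to the water = (-4.022, 3.751) knots; the water relative to ground = (1.202, 1.202) knots.
Velocity relative to ground = (-4.022, 3.751) + (1.202, 1.202) = (-2.820, 4.953) knots.
Bearing = atan2(-2.82, 4.95) = 330.34° clockwise from north.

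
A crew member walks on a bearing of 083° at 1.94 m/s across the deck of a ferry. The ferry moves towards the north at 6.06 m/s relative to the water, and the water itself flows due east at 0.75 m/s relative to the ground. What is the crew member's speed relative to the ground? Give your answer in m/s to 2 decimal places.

6.84 m/s

In east/north components (m/s): crew member relative to ferry = (1.926, 0.236); ferry relative to water = (0.000, 6.060); water relative to ground = (0.750, 0.000).
Sum = (2.676, 6.296) m/s.
Speed = |(2.676, 6.296)| = 6.841 m/s.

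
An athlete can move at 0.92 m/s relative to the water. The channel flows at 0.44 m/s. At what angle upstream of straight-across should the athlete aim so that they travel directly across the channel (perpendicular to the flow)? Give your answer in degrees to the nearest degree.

To cancel the current, the upstream component of the athlete's velocity must equal the flow: 0.92 sin θ = 0.44.
sin θ = 0.44 / 0.92 = 0.4783.
θ = arcsin(0.4783) = 28.572°.

29°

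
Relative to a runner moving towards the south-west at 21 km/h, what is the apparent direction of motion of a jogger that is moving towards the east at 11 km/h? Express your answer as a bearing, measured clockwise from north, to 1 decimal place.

Taking east as x and north as y: jogger velocity = (11.000, 0.000) km/h; runner velocity = (-14.849, -14.849) km/h.
Velocity of jogger relative to runner = (11.000, 0.000) − (-14.849, -14.849) = (25.849, 14.849) km/h.
Bearing = atan2(25.85, 14.85) = 60.12° clockwise from north.

060.1°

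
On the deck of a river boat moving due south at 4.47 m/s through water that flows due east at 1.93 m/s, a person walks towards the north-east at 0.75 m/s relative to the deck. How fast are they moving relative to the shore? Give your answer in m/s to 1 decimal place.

In east/north components (m/s): person relative to river boat = (0.530, 0.530); river boat relative to water = (0.000, -4.470); water relative to ground = (1.930, 0.000).
Sum = (2.460, -3.940) m/s.
Speed = |(2.460, -3.940)| = 4.645 m/s.

4.6 m/s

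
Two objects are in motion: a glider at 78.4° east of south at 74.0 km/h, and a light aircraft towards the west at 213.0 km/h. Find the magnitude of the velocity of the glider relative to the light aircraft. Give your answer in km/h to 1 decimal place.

285.9 km/h

Taking east as x and north as y: glider velocity = (72.489, -14.880) km/h; light aircraft velocity = (-213.000, 0.000) km/h.
Velocity of glider relative to light aircraft = (72.489, -14.880) − (-213.000, 0.000) = (285.489, -14.880) km/h.
Magnitude = |(285.489, -14.880)| = 285.876 km/h.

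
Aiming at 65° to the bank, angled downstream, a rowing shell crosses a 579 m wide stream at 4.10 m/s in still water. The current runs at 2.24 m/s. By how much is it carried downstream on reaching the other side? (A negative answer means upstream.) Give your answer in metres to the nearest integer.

Perpendicular speed = 3.716 m/s; crossing time = 579 / 3.716 = 155.818 s.
Net downstream speed = 3.973 m/s.
Drift = 3.973 × 155.818 = 619.026 m (downstream).

619 m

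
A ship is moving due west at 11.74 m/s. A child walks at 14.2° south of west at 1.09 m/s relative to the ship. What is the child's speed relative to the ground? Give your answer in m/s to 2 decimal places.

Taking east as x and north as y: ship velocity = (-11.740, 0.000) m/s; child velocity relative to ship = (-1.057, -0.267) m/s.
Velocity relative to ground = (-11.740, 0.000) + (-1.057, -0.267) = (-12.797, -0.267) m/s.
Speed = |(-12.797, -0.267)| = 12.799 m/s.

12.80 m/s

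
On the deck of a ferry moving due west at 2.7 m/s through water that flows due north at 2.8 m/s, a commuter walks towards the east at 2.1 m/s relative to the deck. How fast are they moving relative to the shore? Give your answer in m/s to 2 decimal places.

2.86 m/s

In east/north components (m/s): commuter relative to ferry = (2.100, 0.000); ferry relative to water = (-2.700, 0.000); water relative to ground = (0.000, 2.800).
Sum = (-0.600, 2.800) m/s.
Speed = |(-0.600, 2.800)| = 2.864 m/s.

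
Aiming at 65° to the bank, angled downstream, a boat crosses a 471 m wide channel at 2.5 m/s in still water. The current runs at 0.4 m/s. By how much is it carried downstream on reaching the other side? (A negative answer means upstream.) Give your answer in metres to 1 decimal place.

Perpendicular speed = 2.266 m/s; crossing time = 471 / 2.266 = 207.876 s.
Net downstream speed = 1.457 m/s.
Drift = 1.457 × 207.876 = 302.781 m (downstream).

302.8 m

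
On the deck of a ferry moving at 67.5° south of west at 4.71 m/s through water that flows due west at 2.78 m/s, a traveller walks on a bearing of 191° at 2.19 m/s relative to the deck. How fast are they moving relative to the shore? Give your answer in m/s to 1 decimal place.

8.2 m/s

In east/north components (m/s): traveller relative to ferry = (-0.418, -2.150); ferry relative to water = (-1.802, -4.351); water relative to ground = (-2.780, 0.000).
Sum = (-5.000, -6.501) m/s.
Speed = |(-5.000, -6.501)| = 8.202 m/s.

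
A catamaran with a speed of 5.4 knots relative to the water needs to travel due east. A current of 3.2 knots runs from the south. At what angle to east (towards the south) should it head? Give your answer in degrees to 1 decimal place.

The current pushes perpendicular to the desired track; the heading must have a component into the current equal to 3.2 knots: 5.4 sin θ = 3.2.
sin θ = 0.5926, so θ = 36.341°.

36.3°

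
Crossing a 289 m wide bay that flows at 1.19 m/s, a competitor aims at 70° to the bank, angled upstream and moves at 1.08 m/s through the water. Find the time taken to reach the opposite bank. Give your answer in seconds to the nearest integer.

285 s

The component of the competitor's velocity perpendicular to the bank is 1.08 × sin 70° = 1.015 m/s.
The flow acts along the bank and has no component across it.
Time = 289 / 1.015 = 284.766 s.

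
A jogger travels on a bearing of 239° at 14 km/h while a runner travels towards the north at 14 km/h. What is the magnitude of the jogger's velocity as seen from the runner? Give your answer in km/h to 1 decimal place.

Taking east as x and north as y: jogger velocity = (-12.000, -7.211) km/h; runner velocity = (0.000, 14.000) km/h.
Velocity of jogger relative to runner = (-12.000, -7.211) − (0.000, 14.000) = (-12.000, -21.211) km/h.
Magnitude = |(-12.000, -21.211)| = 24.370 km/h.

24.4 km/h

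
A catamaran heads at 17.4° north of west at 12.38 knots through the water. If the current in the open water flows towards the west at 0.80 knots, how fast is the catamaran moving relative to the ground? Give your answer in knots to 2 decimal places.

13.15 knots

Taking east as x and north as y: velocity relative to the water = (-11.813, 3.702) knots; the water relative to ground = (-0.800, 0.000) knots.
Velocity relative to ground = (-11.813, 3.702) + (-0.800, 0.000) = (-12.613, 3.702) knots.
Speed = |(-12.613, 3.702)| = 13.146 knots.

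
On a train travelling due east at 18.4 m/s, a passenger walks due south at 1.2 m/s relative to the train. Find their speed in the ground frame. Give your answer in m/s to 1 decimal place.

Taking east as x and north as y: train velocity = (18.400, 0.000) m/s; passenger velocity relative to train = (0.000, -1.200) m/s.
Velocity relative to ground = (18.400, 0.000) + (0.000, -1.200) = (18.400, -1.200) m/s.
Speed = |(18.400, -1.200)| = 18.439 m/s.

18.4 m/s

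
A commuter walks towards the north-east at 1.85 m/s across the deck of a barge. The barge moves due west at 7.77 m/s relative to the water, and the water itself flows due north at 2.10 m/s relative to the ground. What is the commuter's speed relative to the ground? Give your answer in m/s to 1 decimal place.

In east/north components (m/s): commuter relative to barge = (1.308, 1.308); barge relative to water = (-7.770, 0.000); water relative to ground = (0.000, 2.100).
Sum = (-6.462, 3.408) m/s.
Speed = |(-6.462, 3.408)| = 7.306 m/s.

7.3 m/s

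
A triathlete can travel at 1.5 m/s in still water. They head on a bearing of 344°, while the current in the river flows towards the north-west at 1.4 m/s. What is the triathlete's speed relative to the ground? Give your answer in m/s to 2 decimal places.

Taking east as x and north as y: velocity relative to the water = (-0.413, 1.442) m/s; the water relative to ground = (-0.990, 0.990) m/s.
Velocity relative to ground = (-0.413, 1.442) + (-0.990, 0.990) = (-1.403, 2.432) m/s.
Speed = |(-1.403, 2.432)| = 2.808 m/s.

2.81 m/s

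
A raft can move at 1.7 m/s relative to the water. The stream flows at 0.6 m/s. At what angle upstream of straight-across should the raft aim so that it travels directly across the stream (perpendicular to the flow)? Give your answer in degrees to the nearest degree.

To cancel the current, the upstream component of the raft's velocity must equal the flow: 1.7 sin θ = 0.6.
sin θ = 0.6 / 1.7 = 0.3529.
θ = arcsin(0.3529) = 20.667°.

21°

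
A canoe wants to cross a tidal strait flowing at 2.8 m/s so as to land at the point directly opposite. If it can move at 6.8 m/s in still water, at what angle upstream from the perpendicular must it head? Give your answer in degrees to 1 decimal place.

To cancel the current, the upstream component of the canoe's velocity must equal the flow: 6.8 sin θ = 2.8.
sin θ = 2.8 / 6.8 = 0.4118.
θ = arcsin(0.4118) = 24.316°.

24.3°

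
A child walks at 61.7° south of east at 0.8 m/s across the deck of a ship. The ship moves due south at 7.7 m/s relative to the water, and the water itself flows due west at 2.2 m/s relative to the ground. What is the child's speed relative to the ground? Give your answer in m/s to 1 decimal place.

In east/north components (m/s): child relative to ship = (0.379, -0.704); ship relative to water = (0.000, -7.700); water relative to ground = (-2.200, 0.000).
Sum = (-1.821, -8.404) m/s.
Speed = |(-1.821, -8.404)| = 8.599 m/s.

8.6 m/s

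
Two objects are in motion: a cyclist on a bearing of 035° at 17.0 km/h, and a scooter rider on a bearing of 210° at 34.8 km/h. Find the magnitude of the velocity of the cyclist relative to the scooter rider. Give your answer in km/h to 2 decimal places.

51.76 km/h

Taking east as x and north as y: cyclist velocity = (9.751, 13.926) km/h; scooter rider velocity = (-17.400, -30.138) km/h.
Velocity of cyclist relative to scooter rider = (9.751, 13.926) − (-17.400, -30.138) = (27.151, 44.063) km/h.
Magnitude = |(27.151, 44.063)| = 51.757 km/h.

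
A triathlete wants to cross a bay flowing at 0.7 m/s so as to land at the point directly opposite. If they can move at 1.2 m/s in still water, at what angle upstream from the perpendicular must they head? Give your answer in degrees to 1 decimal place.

To cancel the current, the upstream component of the triathlete's velocity must equal the flow: 1.2 sin θ = 0.7.
sin θ = 0.7 / 1.2 = 0.5833.
θ = arcsin(0.5833) = 35.685°.

35.7°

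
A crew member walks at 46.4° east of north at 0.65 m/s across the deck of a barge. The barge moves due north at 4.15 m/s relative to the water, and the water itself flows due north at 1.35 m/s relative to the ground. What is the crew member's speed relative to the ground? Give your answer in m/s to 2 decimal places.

5.97 m/s

In east/north components (m/s): crew member relative to barge = (0.471, 0.448); barge relative to water = (0.000, 4.150); water relative to ground = (0.000, 1.350).
Sum = (0.471, 5.948) m/s.
Speed = |(0.471, 5.948)| = 5.967 m/s.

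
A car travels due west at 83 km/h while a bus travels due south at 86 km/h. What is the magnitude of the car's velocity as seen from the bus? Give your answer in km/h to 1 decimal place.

Taking east as x and north as y: car velocity = (-83.000, 0.000) km/h; bus velocity = (0.000, -86.000) km/h.
Velocity of car relative to bus = (-83.000, 0.000) − (0.000, -86.000) = (-83.000, 86.000) km/h.
Magnitude = |(-83.000, 86.000)| = 119.520 km/h.

119.5 km/h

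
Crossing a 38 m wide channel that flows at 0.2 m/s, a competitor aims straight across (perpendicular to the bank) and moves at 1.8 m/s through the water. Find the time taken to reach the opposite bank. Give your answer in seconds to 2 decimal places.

21.11 s

The component of the competitor's velocity perpendicular to the bank is 1.8 m/s.
The flow acts along the bank and has no component across it.
Time = 38 / 1.800 = 21.111 s.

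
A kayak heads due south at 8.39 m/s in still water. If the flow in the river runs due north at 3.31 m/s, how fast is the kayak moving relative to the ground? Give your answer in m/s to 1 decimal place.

5.1 m/s

Taking east as x and north as y: velocity relative to the water = (0.000, -8.390) m/s; the water relative to ground = (0.000, 3.310) m/s.
Velocity relative to ground = (0.000, -8.390) + (0.000, 3.310) = (0.000, -5.080) m/s.
Speed = |(0.000, -5.080)| = 5.080 m/s.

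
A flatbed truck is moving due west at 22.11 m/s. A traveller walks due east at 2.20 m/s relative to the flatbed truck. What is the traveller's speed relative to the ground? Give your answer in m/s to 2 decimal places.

Taking east as x and north as y: flatbed truck velocity = (-22.110, 0.000) m/s; traveller velocity relative to flatbed truck = (2.200, 0.000) m/s.
Velocity relative to ground = (-22.110, 0.000) + (2.200, 0.000) = (-19.910, 0.000) m/s.
Speed = |(-19.910, 0.000)| = 19.910 m/s.

19.91 m/s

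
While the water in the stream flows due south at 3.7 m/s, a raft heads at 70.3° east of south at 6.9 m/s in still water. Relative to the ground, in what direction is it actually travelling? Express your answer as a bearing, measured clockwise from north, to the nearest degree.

133°

Taking east as x and north as y: velocity relative to the water = (6.496, -2.326) m/s; the water relative to ground = (0.000, -3.700) m/s.
Velocity relative to ground = (6.496, -2.326) + (0.000, -3.700) = (6.496, -6.026) m/s.
Bearing = atan2(6.50, -6.03) = 132.85° clockwise from north.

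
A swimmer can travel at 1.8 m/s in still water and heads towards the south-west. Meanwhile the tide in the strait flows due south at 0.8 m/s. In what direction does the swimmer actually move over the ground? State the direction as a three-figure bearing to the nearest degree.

Taking east as x and north as y: velocity relative to the water = (-1.273, -1.273) m/s; the water relative to ground = (0.000, -0.800) m/s.
Velocity relative to ground = (-1.273, -1.273) + (0.000, -0.800) = (-1.273, -2.073) m/s.
Bearing = atan2(-1.27, -2.07) = 211.55° clockwise from north.

212°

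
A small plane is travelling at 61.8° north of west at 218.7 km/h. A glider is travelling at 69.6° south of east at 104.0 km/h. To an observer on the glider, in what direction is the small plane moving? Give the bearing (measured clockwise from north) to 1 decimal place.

Taking east as x and north as y: small plane velocity = (-103.347, 192.741) km/h; glider velocity = (36.251, -97.477) km/h.
Velocity of small plane relative to glider = (-103.347, 192.741) − (36.251, -97.477) = (-139.598, 290.218) km/h.
Bearing = atan2(-139.60, 290.22) = 334.31° clockwise from north.

334.3°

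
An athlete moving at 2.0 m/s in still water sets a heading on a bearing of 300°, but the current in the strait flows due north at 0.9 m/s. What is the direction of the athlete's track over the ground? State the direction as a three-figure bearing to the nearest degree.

Taking east as x and north as y: velocity relative to the water = (-1.732, 1.000) m/s; the water relative to ground = (0.000, 0.900) m/s.
Velocity relative to ground = (-1.732, 1.000) + (0.000, 0.900) = (-1.732, 1.900) m/s.
Bearing = atan2(-1.73, 1.90) = 317.65° clockwise from north.

318°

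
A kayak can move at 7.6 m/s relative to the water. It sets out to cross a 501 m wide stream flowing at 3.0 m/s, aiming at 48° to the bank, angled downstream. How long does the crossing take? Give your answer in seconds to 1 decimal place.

88.7 s

The component of the kayak's velocity perpendicular to the bank is 7.6 × sin 48° = 5.648 m/s.
The flow acts along the bank and has no component across it.
Time = 501 / 5.648 = 88.706 s.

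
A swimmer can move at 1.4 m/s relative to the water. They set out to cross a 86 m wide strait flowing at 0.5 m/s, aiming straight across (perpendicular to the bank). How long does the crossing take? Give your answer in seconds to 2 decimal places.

The component of the swimmer's velocity perpendicular to the bank is 1.4 m/s.
The current is parallel to the bank, so it does not affect the crossing time.
Time = 86 / 1.400 = 61.429 s.

61.43 s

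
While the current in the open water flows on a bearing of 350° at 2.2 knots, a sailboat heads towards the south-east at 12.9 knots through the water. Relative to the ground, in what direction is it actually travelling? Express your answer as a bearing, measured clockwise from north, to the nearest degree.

Taking east as x and north as y: velocity relative to the water = (9.122, -9.122) knots; the water relative to ground = (-0.382, 2.167) knots.
Velocity relative to ground = (9.122, -9.122) + (-0.382, 2.167) = (8.740, -6.955) knots.
Bearing = atan2(8.74, -6.96) = 128.51° clockwise from north.

129°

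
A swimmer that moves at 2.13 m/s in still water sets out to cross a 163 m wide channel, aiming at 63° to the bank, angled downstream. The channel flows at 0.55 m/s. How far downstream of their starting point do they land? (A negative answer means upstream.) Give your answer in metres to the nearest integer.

Perpendicular speed = 1.898 m/s; crossing time = 163 / 1.898 = 85.887 s.
Net downstream speed = 1.517 m/s.
Drift = 1.517 × 85.887 = 130.290 m (downstream).

130 m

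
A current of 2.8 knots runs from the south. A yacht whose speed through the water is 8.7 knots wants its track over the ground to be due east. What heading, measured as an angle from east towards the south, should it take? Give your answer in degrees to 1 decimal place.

The current pushes perpendicular to the desired track; the heading must have a component into the current equal to 2.8 knots: 8.7 sin θ = 2.8.
sin θ = 0.3218, so θ = 18.774°.

18.8°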